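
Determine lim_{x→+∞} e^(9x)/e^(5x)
This is an ∞/∞ indeterminate form as x → +∞.
Rewrite e^(9x)/e^(5x) = e^((9−5)x) = e^(4x); the exponent coefficient is 4 > 0 so e^(4x) → ∞.
Limit = ∞.

Final answer: ∞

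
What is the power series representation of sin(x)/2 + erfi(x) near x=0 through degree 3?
x^3·(-1/12 + 2/(3·√(π))) + x·(1/2 + 2/√(π))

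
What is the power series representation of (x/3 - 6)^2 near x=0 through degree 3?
x^2/9 - 4·x + 36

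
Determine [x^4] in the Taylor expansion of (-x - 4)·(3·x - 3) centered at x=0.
Expand to order 4: (-x - 4)·(3·x - 3) = -3·x^2 - 9·x + 12 + O(x^5).
The coefficient of x^4 is 0.

Final answer: 0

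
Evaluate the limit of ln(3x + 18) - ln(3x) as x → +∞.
This is an ∞ − ∞ indeterminate form.
Combine the logarithms: ln(3x+18) − ln(3x) = ln((3x+18)/(3x)) = ln(1 + 18/(3x)) → ln(1) = 0.
Limit = 0.

Final answer: 0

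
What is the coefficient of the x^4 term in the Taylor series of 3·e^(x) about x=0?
Expand to order 4: 3·e^(x) = x^4/8 + x^3/2 + 3·x^2/2 + 3·x + 3 + O(x^5).
The coefficient of x^4 is 1/8.

Final answer: 1/8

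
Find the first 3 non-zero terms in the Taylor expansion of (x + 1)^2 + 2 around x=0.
x^2 + 2·x + 3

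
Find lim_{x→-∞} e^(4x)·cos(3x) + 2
Evaluate the dominant behaviour as x → -∞; each term tends to a finite value or vanishes.
Limit = 2.

Final answer: 2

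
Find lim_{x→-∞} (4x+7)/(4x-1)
Evaluate the dominant behaviour as x → -∞; each term tends to a finite value or vanishes.
Limit = 1.

Final answer: 1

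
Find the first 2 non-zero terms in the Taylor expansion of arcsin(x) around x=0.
x^3/6 + x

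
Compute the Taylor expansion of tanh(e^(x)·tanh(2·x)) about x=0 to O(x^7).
8131·x^6/180 + 119·x^5/20 - 31·x^4/3 - 13·x^3/3 + 2·x^2 + 2·x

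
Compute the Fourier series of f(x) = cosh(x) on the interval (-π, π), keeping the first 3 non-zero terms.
-cos(x)·sinh(π)/π + 2·cos(2·x)·sinh(π)/(5·π) + sinh(π)/π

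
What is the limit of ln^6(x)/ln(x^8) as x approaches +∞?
This is an ∞/∞ indeterminate form as x → +∞.
Write ln(x^8) = 8·ln(x), reducing the quotient to ln^5(x)/8 → ∞.
Limit = ∞.

Final answer: ∞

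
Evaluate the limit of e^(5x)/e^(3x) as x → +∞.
This is an ∞/∞ indeterminate form as x → +∞.
Rewrite e^(5x)/e^(3x) = e^((5−3)x) = e^(2x); the exponent coefficient is 2 > 0 so e^(2x) → ∞.
Limit = ∞.

Final answer: ∞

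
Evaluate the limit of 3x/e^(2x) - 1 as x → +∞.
The quotient is an ∞/∞ indeterminate form as x → +∞.
The exponential denominator e^(2x) dominates the polynomial numerator (e^x ≫ x as x → ∞), so the quotient → 0.
Adding the constant: 0 - 1 = -1. Limit = -1.

Final answer: -1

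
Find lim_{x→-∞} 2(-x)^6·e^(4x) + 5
The product is a 0·∞ indeterminate form at x → -∞.
Rewrite the product as 2(-x)^6 / e^(-4x) (an ∞/∞ form) and apply L'Hôpital, or use the standard hierarchy e^(4|x|) ≫ |(-x)^6| as x → -∞.
The indeterminate product → 0, so the limit = 5.

Final answer: 5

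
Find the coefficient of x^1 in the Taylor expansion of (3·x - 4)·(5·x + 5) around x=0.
Expand to order 1: (3·x - 4)·(5·x + 5) = -5·x - 20 + O(x^2).
The coefficient of x^1 is -5.

Final answer: -5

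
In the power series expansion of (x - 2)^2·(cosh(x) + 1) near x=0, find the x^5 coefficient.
Expand to order 5: (x - 2)^2·(cosh(x) + 1) = -x^5/6 + 2·x^4/3 - 2·x^3 + 4·x^2 - 8·x + 8 + O(x^6).
The coefficient of x^5 is -1/6.

Final answer: -1/6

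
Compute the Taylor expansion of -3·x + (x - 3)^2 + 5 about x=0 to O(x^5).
x^2 - 9·x + 14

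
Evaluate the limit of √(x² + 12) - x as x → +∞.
This is an ∞ − ∞ indeterminate form.
Multiply and divide by the conjugate √(x²+12) + x; the x² terms cancel, leaving 12/(√(x²+12)+x) → 0.
Limit = 0.

Final answer: 0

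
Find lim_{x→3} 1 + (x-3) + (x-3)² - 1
Direct substitution at x = 3 gives 0.

Final answer: 0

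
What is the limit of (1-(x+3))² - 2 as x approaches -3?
Direct substitution at x = -3 gives -1.

Final answer: -1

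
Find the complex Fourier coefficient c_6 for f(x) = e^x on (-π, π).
Compute the real Fourier coefficients first: a_6 = (-1 + e^(2·π))·e^(-π)/(37·π), b_6 = (6 - 6·e^(2·π))·e^(-π)/(37·π).
Then c_6 = (a_6 − i·b_6)/2 = -e^(-π)/(74·π) + e^(π)/(74·π) - 3·i·e^(-π)/(37·π) + 3·i·e^(π)/(37·π).

Final answer: -e^(-π)/(74·π) + e^(π)/(74·π) - 3·i·e^(-π)/(37·π) + 3·i·e^(π)/(37·π)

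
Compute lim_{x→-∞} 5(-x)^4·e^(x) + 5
The product is a 0·∞ indeterminate form at x → -∞.
Rewrite the product as 5(-x)^4 / e^(-x) (an ∞/∞ form) and apply L'Hôpital, or use the standard hierarchy e^(|x|) ≫ |(-x)^4| as x → -∞.
The indeterminate product → 0, so the limit = 5.

Final answer: 5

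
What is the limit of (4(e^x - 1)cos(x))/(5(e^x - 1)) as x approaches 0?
Both numerator and denominator → 0 as x → 0; this is a 0/0 indeterminate form.
Expand each to leading order near x = 0: numerator ~ 4·x, denominator ~ 5·x.
The limit of the ratio is 4/5.

Final answer: 4/5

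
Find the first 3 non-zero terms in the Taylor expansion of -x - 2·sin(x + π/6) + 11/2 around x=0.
x^2/2 + x·(-√(3) - 1) + 9/2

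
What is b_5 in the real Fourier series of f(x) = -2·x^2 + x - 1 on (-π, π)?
b_5 = (1/π) ∫_{-π}^{π} f(x)·sin(5x) dx.
Evaluate the integral (use parity and integration by parts as needed): b_5 = 2/5.

Final answer: 2/5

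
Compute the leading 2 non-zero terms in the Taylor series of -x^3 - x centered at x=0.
-x^3 - x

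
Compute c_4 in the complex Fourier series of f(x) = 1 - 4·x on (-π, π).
Compute the real Fourier coefficients first: a_4 = 0, b_4 = 2.
Then c_4 = (a_4 − i·b_4)/2 = -i.

Final answer: -i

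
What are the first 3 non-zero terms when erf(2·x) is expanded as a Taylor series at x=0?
32·x^5/(5·√(π)) - 16·x^3/(3·√(π)) + 4·x/√(π)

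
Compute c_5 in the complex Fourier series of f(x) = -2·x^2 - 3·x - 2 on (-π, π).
Compute the real Fourier coefficients first: a_5 = 8/25, b_5 = -6/5.
Then c_5 = (a_5 − i·b_5)/2 = 4/25 + 3·i/5.

Final answer: 4/25 + 3·i/5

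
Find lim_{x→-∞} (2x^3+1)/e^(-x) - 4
The quotient is an ∞/∞ indeterminate form as x → -∞.
Compare growth rates of the dominant terms (exponentials ≫ polynomials ≫ logarithms), or apply L'Hôpital's rule; the quotient → 0.
Adding the constant: 0 - 4 = -4. Limit = -4.

Final answer: -4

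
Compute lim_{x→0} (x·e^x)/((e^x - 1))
Both numerator and denominator → 0 as x → 0; this is a 0/0 indeterminate form.
Expand each to leading order near x = 0: numerator ~ x, denominator ~ x.
The limit of the ratio is 1.

Final answer: 1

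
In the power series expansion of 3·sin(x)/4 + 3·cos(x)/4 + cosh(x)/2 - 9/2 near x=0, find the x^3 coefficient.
Expand to order 3: 3·sin(x)/4 + 3·cos(x)/4 + cosh(x)/2 - 9/2 = -x^3/8 - x^2/8 + 3·x/4 - 13/4 + O(x^4).
The coefficient of x^3 is -1/8.

Final answer: -1/8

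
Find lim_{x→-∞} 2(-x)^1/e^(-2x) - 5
The quotient is an ∞/∞ indeterminate form as x → -∞.
Compare growth rates of the dominant terms (exponentials ≫ polynomials ≫ logarithms), or apply L'Hôpital's rule; the quotient → 0.
Adding the constant: 0 - 5 = -5. Limit = -5.

Final answer: -5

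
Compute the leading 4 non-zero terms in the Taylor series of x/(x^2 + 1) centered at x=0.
-x^7 + x^5 - x^3 + x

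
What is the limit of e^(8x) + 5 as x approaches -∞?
Evaluate the dominant behaviour as x → -∞; each term tends to a finite value or vanishes.
Limit = 5.

Final answer: 5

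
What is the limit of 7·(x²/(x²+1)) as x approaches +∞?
Evaluate the dominant behaviour as x → +∞; each term tends to a finite value or vanishes.
Limit = 7.

Final answer: 7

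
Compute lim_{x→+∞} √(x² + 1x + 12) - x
As x → +∞: multiply by the conjugate to get (1x+12)/(√(x²+1x+12)+x); the denominator ~ 2x, so the limit is 1/2.
Limit = 1/2.

Final answer: 1/2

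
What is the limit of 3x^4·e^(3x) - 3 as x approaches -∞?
The product is a 0·∞ indeterminate form at x → -∞.
Rewrite the product as 3x^4 / e^(-3x) (an ∞/∞ form) and apply L'Hôpital, or use the standard hierarchy e^(3|x|) ≫ |x^4| as x → -∞.
The indeterminate product → 0, so the limit = -3.

Final answer: -3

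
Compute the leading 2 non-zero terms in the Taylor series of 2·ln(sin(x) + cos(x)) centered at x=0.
-2·x^2 + 2·x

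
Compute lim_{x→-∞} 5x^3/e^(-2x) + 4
The quotient is an ∞/∞ indeterminate form as x → -∞.
Compare growth rates of the dominant terms (exponentials ≫ polynomials ≫ logarithms), or apply L'Hôpital's rule; the quotient → 0.
Adding the constant: 0 + 4 = 4. Limit = 4.

Final answer: 4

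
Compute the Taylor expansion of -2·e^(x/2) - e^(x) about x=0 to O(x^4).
-5·x^3/24 - 3·x^2/4 - 2·x - 3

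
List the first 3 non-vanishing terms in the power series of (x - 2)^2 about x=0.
x^2 - 4·x + 4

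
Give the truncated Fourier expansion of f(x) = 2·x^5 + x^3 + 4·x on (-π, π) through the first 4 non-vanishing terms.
(-78·π^2 + 4·π^4 + 476)·sin(x) + (-2·π^4 - 35/2 + 9·π^2)·sin(2·x) + (-62·π^2/27 + 340/81 + 4·π^4/3)·sin(3·x) + (-π^4 - 73/32 + 3·π^2/4)·sin(4·x)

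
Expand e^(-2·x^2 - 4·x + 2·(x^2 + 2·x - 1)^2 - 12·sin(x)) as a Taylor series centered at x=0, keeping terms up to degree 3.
-2342·x^3·e^(2) + 290·x^2·e^(2) - 24·x·e^(2) + e^(2)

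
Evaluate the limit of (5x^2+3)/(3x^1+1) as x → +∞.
This is an ∞/∞ indeterminate form as x → +∞.
Divide numerator and denominator by x^2 and let the lower-order terms vanish; the numerator's degree 2 exceeds the denominator's degree 1, so the quotient diverges.
Limit = ∞.

Final answer: ∞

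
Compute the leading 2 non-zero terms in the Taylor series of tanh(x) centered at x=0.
-x^3/3 + x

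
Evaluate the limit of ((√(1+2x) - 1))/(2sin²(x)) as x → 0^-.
Both numerator and denominator → 0 as x → 0^-; this is a 0/0 indeterminate form.
Expand each to leading order near x = 0: numerator ~ x, denominator ~ 2·x^2.
The limit of the ratio is -∞.

Final answer: -∞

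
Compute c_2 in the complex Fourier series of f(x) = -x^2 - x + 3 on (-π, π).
Compute the real Fourier coefficients first: a_2 = -1, b_2 = 1.
Then c_2 = (a_2 − i·b_2)/2 = -1/2 - i/2.

Final answer: -1/2 - i/2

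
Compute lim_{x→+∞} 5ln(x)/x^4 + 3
The quotient is an ∞/∞ indeterminate form as x → +∞.
The polynomial denominator x^4 dominates the logarithmic numerator (any positive power of x ≫ ln(x) as x → ∞), so the quotient → 0.
Adding the constant: 0 + 3 = 3. Limit = 3.

Final answer: 3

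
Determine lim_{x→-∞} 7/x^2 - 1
Evaluate the dominant behaviour as x → -∞; each term tends to a finite value or vanishes.
Limit = -1.

Final answer: -1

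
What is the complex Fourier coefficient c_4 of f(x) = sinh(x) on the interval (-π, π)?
Compute the real Fourier coefficients first: a_4 = 0, b_4 = -8·sinh(π)/(17·π).
Then c_4 = (a_4 − i·b_4)/2 = 4·i·sinh(π)/(17·π).

Final answer: 4·i·sinh(π)/(17·π)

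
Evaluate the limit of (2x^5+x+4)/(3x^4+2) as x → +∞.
This is an ∞/∞ indeterminate form as x → +∞.
Divide numerator and denominator by x^5 and let the lower-order terms vanish; the numerator's degree 5 exceeds the denominator's degree 4, so the quotient diverges.
Limit = ∞.

Final answer: ∞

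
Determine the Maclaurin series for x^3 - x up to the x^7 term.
x^3 - x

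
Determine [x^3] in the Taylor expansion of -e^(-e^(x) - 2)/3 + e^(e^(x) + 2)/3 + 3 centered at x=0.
-e^(-3)/18 + 5·e^(3)/18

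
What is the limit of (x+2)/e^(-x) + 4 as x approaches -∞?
The quotient is an ∞/∞ indeterminate form as x → -∞.
Compare growth rates of the dominant terms (exponentials ≫ polynomials ≫ logarithms), or apply L'Hôpital's rule; the quotient → 0.
Adding the constant: 0 + 4 = 4. Limit = 4.

Final answer: 4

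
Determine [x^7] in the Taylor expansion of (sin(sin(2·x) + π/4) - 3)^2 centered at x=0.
Expand to order 7: (sin(sin(2·x) + π/4) - 3)^2 = x^7·(-3 + √(2)/2)^2·(-328/(15·(-3 + √(2)/2)^2) - 1024·√(2)/(315·(-3 + √(2)/2))) + x^6·(-3 + √(2)/2)^2·(148/(45·(-3 + √(2)/2)^2) - 148·√(2)/(45·(-3 + √(2)/2))) + x^5·(-3 + √(2)/2)^2·(16·√(2)/(5·(-3 + √(2)/2)) + 12/(-3 + √(2)/2)^2) + x^4·(-3 + √(2)/2)^2·(10·√(2)/(3·(-3 + √(2)/2)) - 10/(3·(-3 + √(2)/2)^2)) + x^3·(-3 + √(2)/2)^2·(-4/(-3 + √(2)/2)^2 - 8·√(2)/(3·(-3 + √(2)/2))) + x^2·(-3 + √(2)/2)^2·(2/(-3 + √(2)/2)^2 - 2·√(2)/(-3 + √(2)/2)) + 2·√(2)·x·(-3 + √(2)/2) + (-3 + √(2)/2)^2 + O(x^8).
The coefficient of x^7 is (-3 + √(2)/2)^2·(-328/(15·(-3 + √(2)/2)^2) - 1024·√(2)/(315·(-3 + √(2)/2))).

Final answer: (-3 + √(2)/2)^2·(-328/(15·(-3 + √(2)/2)^2) - 1024·√(2)/(315·(-3 + √(2)/2)))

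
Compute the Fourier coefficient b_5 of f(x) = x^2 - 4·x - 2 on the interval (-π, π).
b_5 = (1/π) ∫_{-π}^{π} f(x)·sin(5x) dx.
Evaluate the integral (use parity and integration by parts as needed): b_5 = -8/5.

Final answer: -8/5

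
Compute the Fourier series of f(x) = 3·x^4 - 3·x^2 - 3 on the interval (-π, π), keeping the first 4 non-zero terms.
(156 - 24·π^2)·cos(x) + (-12 + 6·π^2)·cos(2·x) + (28/9 - 8·π^2/3)·cos(3·x) - π^2 - 3 + 3·π^4/5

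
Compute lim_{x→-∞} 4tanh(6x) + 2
Evaluate the dominant behaviour as x → -∞; each term tends to a finite value or vanishes.
Limit = -2.

Final answer: -2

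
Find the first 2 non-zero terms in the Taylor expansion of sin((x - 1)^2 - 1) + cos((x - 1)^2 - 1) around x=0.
1 - 2·x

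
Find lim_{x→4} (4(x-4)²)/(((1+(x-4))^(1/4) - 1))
Both numerator and denominator → 0 as x → 4; this is a 0/0 indeterminate form.
Expand each to leading order near x = 4: numerator ~ 4·(x - 4)^2, denominator ~ (x - 4)/4.
The limit of the ratio is 0.

Final answer: 0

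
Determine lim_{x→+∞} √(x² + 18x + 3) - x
This is an ∞ − ∞ indeterminate form.
Multiply and divide by the conjugate √(x²+18x + 3) + x; the x² terms cancel, leaving (18x + 3)/(√(x²+18x + 3)+x) → 18/2 = 9.
Limit = 9.

Final answer: 9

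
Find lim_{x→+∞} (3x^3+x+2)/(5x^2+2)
This is an ∞/∞ indeterminate form as x → +∞.
Divide numerator and denominator by x^3 and let the lower-order terms vanish; the numerator's degree 3 exceeds the denominator's degree 2, so the quotient diverges.
Limit = ∞.

Final answer: ∞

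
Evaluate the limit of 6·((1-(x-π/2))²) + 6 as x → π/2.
Direct substitution at x = π/2 gives 12.

Final answer: 12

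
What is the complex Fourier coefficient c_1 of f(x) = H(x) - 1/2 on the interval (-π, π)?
Compute the real Fourier coefficients first: a_1 = 0, b_1 = 2/π.
Then c_1 = (a_1 − i·b_1)/2 = -i/π.

Final answer: -i/π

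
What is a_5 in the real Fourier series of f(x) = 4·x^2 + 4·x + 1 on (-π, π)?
a_5 = (1/π) ∫_{-π}^{π} f(x)·cos(5x) dx.
Evaluate the integral (use parity and integration by parts as needed): a_5 = -16/25.

Final answer: -16/25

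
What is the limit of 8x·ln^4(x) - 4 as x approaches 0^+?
The product is a 0·∞ indeterminate form at x → 0⁺.
Rewrite the product as 8·ln^4(x) / x^(-1) and apply L'Hôpital, or use the standard hierarchy x^(-1) ≫ |ln x|^4 as x → 0⁺.
The indeterminate product → 0, so the limit = -4.

Final answer: -4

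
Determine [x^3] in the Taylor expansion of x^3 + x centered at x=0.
Expand to order 3: x^3 + x = x^3 + x + O(x^4).
The coefficient of x^3 is 1.

Final answer: 1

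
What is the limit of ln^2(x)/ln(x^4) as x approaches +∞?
This is an ∞/∞ indeterminate form as x → +∞.
Write ln(x^4) = 4·ln(x), reducing the quotient to ln(x)/4 → ∞.
Limit = ∞.

Final answer: ∞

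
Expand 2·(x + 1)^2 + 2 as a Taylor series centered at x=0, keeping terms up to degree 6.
2·x^2 + 4·x + 4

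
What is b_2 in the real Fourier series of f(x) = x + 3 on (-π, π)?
b_2 = (1/π) ∫_{-π}^{π} f(x)·sin(2x) dx.
Evaluate the integral (use parity and integration by parts as needed): b_2 = -1.

Final answer: -1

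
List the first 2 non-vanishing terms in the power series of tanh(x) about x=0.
-x^3/3 + x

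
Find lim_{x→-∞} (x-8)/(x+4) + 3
Evaluate the dominant behaviour as x → -∞; each term tends to a finite value or vanishes.
Limit = 4.

Final answer: 4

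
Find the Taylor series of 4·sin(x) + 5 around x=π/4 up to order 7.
2·√(2) + 5 + 2·√(2)·(x - π/4) - √(2)·(x - π/4)^2 - √(2)·(x - π/4)^3/3 + √(2)·(x - π/4)^4/12 + √(2)·(x - π/4)^5/60 - √(2)·(x - π/4)^6/360 - √(2)·(x - π/4)^7/2520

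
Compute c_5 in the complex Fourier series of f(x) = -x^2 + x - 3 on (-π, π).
Compute the real Fourier coefficients first: a_5 = 4/25, b_5 = 2/5.
Then c_5 = (a_5 − i·b_5)/2 = 2/25 - i/5.

Final answer: 2/25 - i/5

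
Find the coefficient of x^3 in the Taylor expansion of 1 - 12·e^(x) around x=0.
Expand to order 3: 1 - 12·e^(x) = -2·x^3 - 6·x^2 - 12·x - 11 + O(x^4).
The coefficient of x^3 is -2.

Final answer: -2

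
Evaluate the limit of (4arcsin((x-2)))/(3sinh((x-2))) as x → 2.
Both numerator and denominator → 0 as x → 2; this is a 0/0 indeterminate form.
Expand each to leading order near x = 2: numerator ~ 4·(x - 2), denominator ~ 3·(x - 2).
The limit of the ratio is 4/3.

Final answer: 4/3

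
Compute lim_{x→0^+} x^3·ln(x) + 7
The product is a 0·∞ indeterminate form at x → 0⁺.
Rewrite the product as ln(x) / x^(-3) and apply L'Hôpital, or use the standard hierarchy x^(-3) ≫ |ln x| as x → 0⁺.
The indeterminate product → 0, so the limit = 7.

Final answer: 7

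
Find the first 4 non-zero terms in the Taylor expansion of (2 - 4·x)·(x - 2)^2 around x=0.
-4·x^3 + 18·x^2 - 24·x + 8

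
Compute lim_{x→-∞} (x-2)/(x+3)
Evaluate the dominant behaviour as x → -∞; each term tends to a finite value or vanishes.
Limit = 1.

Final answer: 1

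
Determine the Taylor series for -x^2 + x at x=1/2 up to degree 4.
1/4 - (x - 1/2)^2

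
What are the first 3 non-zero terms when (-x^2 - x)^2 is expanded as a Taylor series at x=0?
x^4 + 2·x^3 + x^2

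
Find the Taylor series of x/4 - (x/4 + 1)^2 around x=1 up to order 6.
-21/16 - 3·(x - 1)/8 - (x - 1)^2/16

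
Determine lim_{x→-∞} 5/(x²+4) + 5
Evaluate the dominant behaviour as x → -∞; each term tends to a finite value or vanishes.
Limit = 5.

Final answer: 5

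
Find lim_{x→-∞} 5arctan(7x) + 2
Evaluate the dominant behaviour as x → -∞; each term tends to a finite value or vanishes.
Limit = 2 - 5·π/2.

Final answer: 2 - 5·π/2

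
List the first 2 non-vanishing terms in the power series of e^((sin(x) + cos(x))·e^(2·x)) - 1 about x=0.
3·e·x - 1 + e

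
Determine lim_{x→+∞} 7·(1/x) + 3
Evaluate the dominant behaviour as x → +∞; each term tends to a finite value or vanishes.
Limit = 3.

Final answer: 3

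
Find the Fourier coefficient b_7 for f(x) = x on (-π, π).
b_7 = (1/π) ∫_{-π}^{π} f(x)·sin(7x) dx.
Evaluate the integral (use parity and integration by parts as needed): b_7 = 2/7.

Final answer: 2/7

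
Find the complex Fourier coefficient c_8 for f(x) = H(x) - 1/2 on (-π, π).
Compute the real Fourier coefficients first: a_8 = 0, b_8 = 0.
Then c_8 = (a_8 − i·b_8)/2 = 0.

Final answer: 0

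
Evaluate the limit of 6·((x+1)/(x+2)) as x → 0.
Direct substitution at x = 0 gives 3.

Final answer: 3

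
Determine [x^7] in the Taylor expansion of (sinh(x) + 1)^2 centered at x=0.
Expand to order 7: (sinh(x) + 1)^2 = x^7/2520 + 2·x^6/45 + x^5/60 + x^4/3 + x^3/3 + x^2 + 2·x + 1 + O(x^8).
The coefficient of x^7 is 1/2520.

Final answer: 1/2520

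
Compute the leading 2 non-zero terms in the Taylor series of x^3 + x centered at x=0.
x^3 + x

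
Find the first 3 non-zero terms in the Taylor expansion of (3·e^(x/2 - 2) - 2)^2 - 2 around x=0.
x^2·(-2 + 3·e^(-2))^2·(3·e^(-2)/(4·(-2 + 3·e^(-2))) + 9·e^(-4)/(4·(-2 + 3·e^(-2))^2)) + 3·x·(-2 + 3·e^(-2))·e^(-2) - 2 + (-2 + 3·e^(-2))^2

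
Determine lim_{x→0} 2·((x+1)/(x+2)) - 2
Direct substitution at x = 0 gives -1.

Final answer: -1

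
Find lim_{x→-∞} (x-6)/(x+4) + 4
Evaluate the dominant behaviour as x → -∞; each term tends to a finite value or vanishes.
Limit = 5.

Final answer: 5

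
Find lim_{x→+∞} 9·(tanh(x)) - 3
Evaluate the dominant behaviour as x → +∞; each term tends to a finite value or vanishes.
Limit = 6.

Final answer: 6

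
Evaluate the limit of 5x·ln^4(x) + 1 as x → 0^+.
The product is a 0·∞ indeterminate form at x → 0⁺.
Rewrite the product as 5·ln^4(x) / x^(-1) and apply L'Hôpital, or use the standard hierarchy x^(-1) ≫ |ln x|^4 as x → 0⁺.
The indeterminate product → 0, so the limit = 1.

Final answer: 1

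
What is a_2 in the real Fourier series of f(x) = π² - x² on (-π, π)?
a_2 = (1/π) ∫_{-π}^{π} f(x)·cos(2x) dx.
Evaluate the integral (use parity and integration by parts as needed): a_2 = -1.

Final answer: -1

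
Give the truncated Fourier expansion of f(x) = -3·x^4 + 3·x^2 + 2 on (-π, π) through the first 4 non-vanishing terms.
(-156 + 24·π^2)·cos(x) + (12 - 6·π^2)·cos(2·x) + (-28/9 + 8·π^2/3)·cos(3·x) - 3·π^4/5 + 2 + π^2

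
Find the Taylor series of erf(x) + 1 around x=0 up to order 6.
x^5/(5·√(π)) - 2·x^3/(3·√(π)) + 2·x/√(π) + 1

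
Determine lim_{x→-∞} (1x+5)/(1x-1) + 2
Evaluate the dominant behaviour as x → -∞; each term tends to a finite value or vanishes.
Limit = 3.

Final answer: 3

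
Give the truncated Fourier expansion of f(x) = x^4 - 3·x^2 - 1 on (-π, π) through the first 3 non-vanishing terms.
(60 - 8·π^2)·cos(x) + (-6 + 2·π^2)·cos(2·x) - π^2 - 1 + π^4/5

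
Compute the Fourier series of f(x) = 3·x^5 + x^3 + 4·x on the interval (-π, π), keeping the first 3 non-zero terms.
(-118·π^2 + 6·π^4 + 716)·sin(x) + (-3·π^4 - 25 + 14·π^2)·sin(2·x) + (-34·π^2/9 + 140/27 + 2·π^4)·sin(3·x)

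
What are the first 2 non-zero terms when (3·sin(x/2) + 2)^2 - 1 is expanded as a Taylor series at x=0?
6·x + 3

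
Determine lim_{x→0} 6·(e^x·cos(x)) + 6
Direct substitution at x = 0 gives 12.

Final answer: 12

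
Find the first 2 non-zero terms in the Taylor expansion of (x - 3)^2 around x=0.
9 - 6·x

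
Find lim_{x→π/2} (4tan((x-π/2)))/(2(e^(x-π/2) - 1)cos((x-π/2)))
Both numerator and denominator → 0 as x → π/2; this is a 0/0 indeterminate form.
Expand each to leading order near x = π/2: numerator ~ 4·(x - π/2), denominator ~ 2·(x - π/2).
The limit of the ratio is 2.

Final answer: 2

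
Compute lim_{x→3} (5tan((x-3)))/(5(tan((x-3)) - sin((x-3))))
Both numerator and denominator → 0 as x → 3; this is a 0/0 indeterminate form.
Expand each to leading order near x = 3: numerator ~ 5·(x - 3), denominator ~ 5·(x - 3)^3/2.
The limit of the ratio is ∞.

Final answer: ∞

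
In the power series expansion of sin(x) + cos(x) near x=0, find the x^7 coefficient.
Expand to order 7: sin(x) + cos(x) = -x^7/5040 - x^6/720 + x^5/120 + x^4/24 - x^3/6 - x^2/2 + x + 1 + O(x^8).
The coefficient of x^7 is -1/5040.

Final answer: -1/5040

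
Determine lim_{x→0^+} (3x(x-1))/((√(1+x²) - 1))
Both numerator and denominator → 0 as x → 0^+; this is a 0/0 indeterminate form.
Expand each to leading order near x = 0: numerator ~ -3·x, denominator ~ x^2/2.
The limit of the ratio is -∞.

Final answer: -∞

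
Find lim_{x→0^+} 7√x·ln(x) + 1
The product is a 0·∞ indeterminate form at x → 0⁺.
Rewrite the product as 7·ln(x) / x^(-1/2) and apply L'Hôpital, or use the standard hierarchy x^(-1/2) ≫ |ln x| as x → 0⁺.
The indeterminate product → 0, so the limit = 1.

Final answer: 1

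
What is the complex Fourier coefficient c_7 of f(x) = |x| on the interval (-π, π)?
Compute the real Fourier coefficients first: a_7 = -4/(49·π), b_7 = 0.
Then c_7 = (a_7 − i·b_7)/2 = -2/(49·π).

Final answer: -2/(49·π)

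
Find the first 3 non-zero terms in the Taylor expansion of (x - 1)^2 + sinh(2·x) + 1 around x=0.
4·x^3/3 + x^2 + 2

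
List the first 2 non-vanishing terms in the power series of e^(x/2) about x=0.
x/2 + 1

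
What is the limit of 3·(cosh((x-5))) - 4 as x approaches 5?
Direct substitution at x = 5 gives -1.

Final answer: -1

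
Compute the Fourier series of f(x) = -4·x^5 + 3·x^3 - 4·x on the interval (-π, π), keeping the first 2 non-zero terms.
(-1004 - 8·π^4 + 166·π^2)·sin(x) + (-23·π^2 + 77/2 + 4·π^4)·sin(2·x)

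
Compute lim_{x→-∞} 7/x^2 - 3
Evaluate the dominant behaviour as x → -∞; each term tends to a finite value or vanishes.
Limit = -3.

Final answer: -3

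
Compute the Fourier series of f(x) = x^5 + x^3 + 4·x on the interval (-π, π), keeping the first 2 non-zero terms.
(-38·π^2 + 2·π^4 + 236)·sin(x) + (-π^4 - 10 + 4·π^2)·sin(2·x)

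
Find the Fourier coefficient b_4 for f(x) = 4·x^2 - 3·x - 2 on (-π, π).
b_4 = (1/π) ∫_{-π}^{π} f(x)·sin(4x) dx.
Evaluate the integral (use parity and integration by parts as needed): b_4 = 3/2.

Final answer: 3/2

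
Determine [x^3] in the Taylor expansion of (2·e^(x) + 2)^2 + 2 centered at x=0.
Expand to order 3: (2·e^(x) + 2)^2 + 2 = 20·x^3/3 + 12·x^2 + 16·x + 18 + O(x^4).
The coefficient of x^3 is 20/3.

Final answer: 20/3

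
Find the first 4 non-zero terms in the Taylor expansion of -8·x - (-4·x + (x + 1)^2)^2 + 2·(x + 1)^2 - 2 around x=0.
-x^4 + 4·x^3 - 4·x^2 - 1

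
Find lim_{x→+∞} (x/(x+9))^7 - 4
As x → +∞: x/(x+9) = 1/(1 + 9/x) → 1, and the 7th power of a limit-1 base also → 1; with the additive constant, 1 - 4 = -3.
Limit = -3.

Final answer: -3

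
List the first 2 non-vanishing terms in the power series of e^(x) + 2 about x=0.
x + 3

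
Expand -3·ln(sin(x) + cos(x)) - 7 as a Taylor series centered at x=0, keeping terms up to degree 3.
-2·x^3 + 3·x^2 - 3·x - 7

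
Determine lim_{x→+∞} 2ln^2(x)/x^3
This is an ∞/∞ indeterminate form as x → +∞.
The polynomial denominator x^3 dominates the logarithmic numerator (any positive power of x ≫ ln^2(x) as x → ∞), so the quotient → 0.
Limit = 0.

Final answer: 0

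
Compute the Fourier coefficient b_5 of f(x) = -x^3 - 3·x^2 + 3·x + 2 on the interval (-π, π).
b_5 = (1/π) ∫_{-π}^{π} f(x)·sin(5x) dx.
Evaluate the integral (use parity and integration by parts as needed): b_5 = 162/125 - 2·π^2/5.

Final answer: 162/125 - 2·π^2/5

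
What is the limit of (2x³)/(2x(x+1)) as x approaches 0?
Both numerator and denominator → 0 as x → 0; this is a 0/0 indeterminate form.
Expand each to leading order near x = 0: numerator ~ 2·x^3, denominator ~ 2·x.
The limit of the ratio is 0.

Final answer: 0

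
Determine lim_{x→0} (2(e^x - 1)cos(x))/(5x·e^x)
Both numerator and denominator → 0 as x → 0; this is a 0/0 indeterminate form.
Expand each to leading order near x = 0: numerator ~ 2·x, denominator ~ 5·x.
The limit of the ratio is 2/5.

Final answer: 2/5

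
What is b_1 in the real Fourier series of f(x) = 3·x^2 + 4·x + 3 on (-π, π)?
b_1 = (1/π) ∫_{-π}^{π} f(x)·sin(1x) dx.
Evaluate the integral (use parity and integration by parts as needed): b_1 = 8.

Final answer: 8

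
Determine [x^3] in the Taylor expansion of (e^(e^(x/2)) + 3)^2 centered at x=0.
Expand to order 3: (e^(e^(x/2)) + 3)^2 = x^3·(e + 3)^2·(e^(2)/(4·(e + 3)^2) + 5·e/(24·(e + 3))) + x^2·(e + 3)^2·(e^(2)/(4·(e + 3)^2) + e/(2·(e + 3))) + e·x·(e + 3) + (e + 3)^2 + O(x^4).
The coefficient of x^3 is (e + 3)^2·(e^(2)/(4·(e + 3)^2) + 5·e/(24·(e + 3))).

Final answer: (e + 3)^2·(e^(2)/(4·(e + 3)^2) + 5·e/(24·(e + 3)))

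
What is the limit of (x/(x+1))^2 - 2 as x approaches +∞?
As x → +∞: x/(x+1) = 1/(1 + 1/x) → 1, and the 2nd power of a limit-1 base also → 1; with the additive constant, 1 - 2 = -1.
Limit = -1.

Final answer: -1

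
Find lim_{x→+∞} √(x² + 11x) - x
This is an ∞ − ∞ indeterminate form.
Multiply and divide by the conjugate √(x²+11x) + x; the x² terms cancel, leaving (11x)/(√(x²+11x)+x) → 11/2.
Limit = 11/2.

Final answer: 11/2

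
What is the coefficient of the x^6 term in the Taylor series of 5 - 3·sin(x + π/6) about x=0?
Expand to order 6: 5 - 3·sin(x + π/6) = x^6/480 - √(3)·x^5/80 - x^4/16 + √(3)·x^3/4 + 3·x^2/4 - 3·√(3)·x/2 + 7/2 + O(x^7).
The coefficient of x^6 is 1/480.

Final answer: 1/480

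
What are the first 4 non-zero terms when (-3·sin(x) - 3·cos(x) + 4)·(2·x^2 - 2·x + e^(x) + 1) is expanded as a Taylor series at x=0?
-47·x^3/6 + 17·x^2/2 - 7·x + 2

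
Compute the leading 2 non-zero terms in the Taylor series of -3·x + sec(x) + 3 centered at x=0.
4 - 3·x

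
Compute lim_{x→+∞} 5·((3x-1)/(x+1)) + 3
Evaluate the dominant behaviour as x → +∞; each term tends to a finite value or vanishes.
Limit = 18.

Final answer: 18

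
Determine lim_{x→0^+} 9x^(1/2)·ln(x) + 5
The product is a 0·∞ indeterminate form at x → 0⁺.
Rewrite the product as 9·ln(x) / x^(-1/2) and apply L'Hôpital, or use the standard hierarchy x^(-1/2) ≫ |ln x| as x → 0⁺.
The indeterminate product → 0, so the limit = 5.

Final answer: 5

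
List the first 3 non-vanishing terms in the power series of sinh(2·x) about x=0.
4·x^5/15 + 4·x^3/3 + 2·x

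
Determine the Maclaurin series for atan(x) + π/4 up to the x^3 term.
-x^3/3 + x + π/4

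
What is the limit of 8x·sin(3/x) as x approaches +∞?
As x → +∞: let u = 3/x → 0⁺; then 8·x·sin(3/x) = 8·3·sin(u)/u → 8·3·1 = 24.
Limit = 24.

Final answer: 24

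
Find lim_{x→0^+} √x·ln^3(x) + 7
The product is a 0·∞ indeterminate form at x → 0⁺.
Rewrite the product as ln^3(x) / x^(-1/2) and apply L'Hôpital, or use the standard hierarchy x^(-1/2) ≫ |ln x|^3 as x → 0⁺.
The indeterminate product → 0, so the limit = 7.

Final answer: 7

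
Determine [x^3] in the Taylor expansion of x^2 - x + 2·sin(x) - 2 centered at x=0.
Expand to order 3: x^2 - x + 2·sin(x) - 2 = -x^3/3 + x^2 + x - 2 + O(x^4).
The coefficient of x^3 is -1/3.

Final answer: -1/3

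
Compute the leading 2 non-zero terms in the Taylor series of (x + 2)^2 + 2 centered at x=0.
4·x + 6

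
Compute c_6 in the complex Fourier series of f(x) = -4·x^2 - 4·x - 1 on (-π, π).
Compute the real Fourier coefficients first: a_6 = -4/9, b_6 = 4/3.
Then c_6 = (a_6 − i·b_6)/2 = -2/9 - 2·i/3.

Final answer: -2/9 - 2·i/3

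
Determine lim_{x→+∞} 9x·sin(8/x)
As x → +∞: let u = 8/x → 0⁺; then 9·x·sin(8/x) = 9·8·sin(u)/u → 9·8·1 = 72.
Limit = 72.

Final answer: 72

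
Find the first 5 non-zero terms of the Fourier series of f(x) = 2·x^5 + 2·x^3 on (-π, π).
(-76·π^2 + 4·π^4 + 456)·sin(x) + (-2·π^4 - 12 + 8·π^2)·sin(2·x) + (-44·π^2/27 + 88/81 + 4·π^4/3)·sin(3·x) + (-π^4 - 3/32 + π^2/4)·sin(4·x) + (-24/625 + 4·π^2/25 + 4·π^4/5)·sin(5·x)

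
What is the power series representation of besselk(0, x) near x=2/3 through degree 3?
besselk(0, 2/3) - besselk(1, 2/3)·(x - 2/3) + (besselk(0, 2/3)/4 + besselk(2, 2/3)/4)·(x - 2/3)^2 + (-besselk(3, 2/3)/24 - besselk(1, 2/3)/8)·(x - 2/3)^3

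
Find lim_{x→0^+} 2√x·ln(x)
This is a 0·∞ indeterminate form at x → 0⁺.
Rewrite the product as 2·ln(x) / x^(-1/2) and apply L'Hôpital, or use the standard hierarchy x^(-1/2) ≫ |ln x| as x → 0⁺.
The indeterminate product → 0, so the limit = 0.

Final answer: 0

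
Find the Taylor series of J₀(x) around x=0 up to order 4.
x^4/64 - x^2/4 + 1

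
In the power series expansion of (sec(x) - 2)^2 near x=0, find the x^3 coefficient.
Expand to order 3: (sec(x) - 2)^2 = 1 - x^2 + O(x^4).
The coefficient of x^3 is 0.

Final answer: 0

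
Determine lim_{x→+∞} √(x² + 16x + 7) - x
This is an ∞ − ∞ indeterminate form.
Multiply and divide by the conjugate √(x²+16x + 7) + x; the x² terms cancel, leaving (16x + 7)/(√(x²+16x + 7)+x) → 16/2 = 8.
Limit = 8.

Final answer: 8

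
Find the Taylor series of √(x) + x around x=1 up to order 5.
2 + 3·(x - 1)/2 - (x - 1)^2/8 + (x - 1)^3/16 - 5·(x - 1)^4/128 + 7·(x - 1)^5/256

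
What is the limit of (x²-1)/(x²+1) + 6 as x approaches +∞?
Evaluate the dominant behaviour as x → +∞; each term tends to a finite value or vanishes.
Limit = 7.

Final answer: 7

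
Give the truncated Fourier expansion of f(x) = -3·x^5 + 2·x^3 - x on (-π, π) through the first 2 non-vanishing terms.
(-746 - 6·π^4 + 124·π^2)·sin(x) + (-17·π^2 + 53/2 + 3·π^4)·sin(2·x)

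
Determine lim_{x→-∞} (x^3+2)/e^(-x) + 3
The quotient is an ∞/∞ indeterminate form as x → -∞.
Compare growth rates of the dominant terms (exponentials ≫ polynomials ≫ logarithms), or apply L'Hôpital's rule; the quotient → 0.
Adding the constant: 0 + 3 = 3. Limit = 3.

Final answer: 3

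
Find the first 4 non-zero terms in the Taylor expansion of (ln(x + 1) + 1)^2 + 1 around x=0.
5·x^4/12 - x^3/3 + 2·x + 2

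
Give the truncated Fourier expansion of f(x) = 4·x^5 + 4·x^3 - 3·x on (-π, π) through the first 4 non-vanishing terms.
(-152·π^2 + 8·π^4 + 906)·sin(x) + (-4·π^4 - 21 + 16·π^2)·sin(2·x) + (-88·π^2/27 + 14/81 + 8·π^4/3)·sin(3·x) + (-2·π^4 + 21/16 + π^2/2)·sin(4·x)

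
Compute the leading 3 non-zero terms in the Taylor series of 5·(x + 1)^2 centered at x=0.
5·x^2 + 10·x + 5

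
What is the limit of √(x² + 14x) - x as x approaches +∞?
This is an ∞ − ∞ indeterminate form.
Multiply and divide by the conjugate √(x²+14x) + x; the x² terms cancel, leaving (14x)/(√(x²+14x)+x) → 14/2 = 7.
Limit = 7.

Final answer: 7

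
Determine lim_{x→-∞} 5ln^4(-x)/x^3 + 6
The quotient is an ∞/∞ indeterminate form as x → -∞.
Compare growth rates of the dominant terms (exponentials ≫ polynomials ≫ logarithms), or apply L'Hôpital's rule; the quotient → 0.
Adding the constant: 0 + 6 = 6. Limit = 6.

Final answer: 6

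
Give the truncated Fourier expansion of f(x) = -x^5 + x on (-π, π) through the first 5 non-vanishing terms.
(-238 - 2·π^4 + 40·π^2)·sin(x) + (-5·π^2 + 13/2 + π^4)·sin(2·x) + (-2·π^4/3 - 26/81 + 40·π^2/27)·sin(3·x) + (-5·π^2/8 - 17/64 + π^4/2)·sin(4·x) + (-2·π^4/5 + 202/625 + 8·π^2/25)·sin(5·x)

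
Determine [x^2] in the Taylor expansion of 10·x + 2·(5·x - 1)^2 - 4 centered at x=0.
Expand to order 2: 10·x + 2·(5·x - 1)^2 - 4 = 50·x^2 - 10·x - 2 + O(x^3).
The coefficient of x^2 is 50.

Final answer: 50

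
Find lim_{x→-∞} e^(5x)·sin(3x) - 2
Evaluate the dominant behaviour as x → -∞; each term tends to a finite value or vanishes.
Limit = -2.

Final answer: -2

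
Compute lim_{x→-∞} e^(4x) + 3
Evaluate the dominant behaviour as x → -∞; each term tends to a finite value or vanishes.
Limit = 3.

Final answer: 3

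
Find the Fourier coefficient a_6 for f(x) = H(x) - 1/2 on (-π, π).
a_6 = (1/π) ∫_{-π}^{π} f(x)·cos(6x) dx.
Evaluate the integral (use parity and integration by parts as needed): a_6 = 0.

Final answer: 0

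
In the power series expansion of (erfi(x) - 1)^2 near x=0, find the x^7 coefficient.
Expand to order 7: (erfi(x) - 1)^2 = -2·x^7/(21·√(π)) + 56·x^6/(45·π) - 2·x^5/(5·√(π)) + 8·x^4/(3·π) - 4·x^3/(3·√(π)) + 4·x^2/π - 4·x/√(π) + 1 + O(x^8).
The coefficient of x^7 is -2/(21·√(π)).

Final answer: -2/(21·√(π))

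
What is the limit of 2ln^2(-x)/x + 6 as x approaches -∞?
The quotient is an ∞/∞ indeterminate form as x → -∞.
Compare growth rates of the dominant terms (exponentials ≫ polynomials ≫ logarithms), or apply L'Hôpital's rule; the quotient → 0.
Adding the constant: 0 + 6 = 6. Limit = 6.

Final answer: 6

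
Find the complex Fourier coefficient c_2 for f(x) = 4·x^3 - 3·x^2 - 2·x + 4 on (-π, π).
Compute the real Fourier coefficients first: a_2 = -3, b_2 = 8 - 4·π^2.
Then c_2 = (a_2 − i·b_2)/2 = -3/2 - 4·i + 2·i·π^2.

Final answer: -3/2 - 4·i + 2·i·π^2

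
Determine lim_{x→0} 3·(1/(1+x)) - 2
Direct substitution at x = 0 gives 1.

Final answer: 1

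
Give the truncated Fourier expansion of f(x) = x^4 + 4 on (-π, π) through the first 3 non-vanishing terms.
(48 - 8·π^2)·cos(x) + (-3 + 2·π^2)·cos(2·x) + 4 + π^4/5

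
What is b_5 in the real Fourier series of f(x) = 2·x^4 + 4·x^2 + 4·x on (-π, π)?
b_5 = (1/π) ∫_{-π}^{π} f(x)·sin(5x) dx.
Evaluate the integral (use parity and integration by parts as needed): b_5 = 8/5.

Final answer: 8/5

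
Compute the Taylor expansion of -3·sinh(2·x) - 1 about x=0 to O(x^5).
-4·x^3 - 6·x - 1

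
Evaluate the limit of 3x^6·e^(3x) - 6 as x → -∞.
The product is a 0·∞ indeterminate form at x → -∞.
Rewrite the product as 3x^6 / e^(-3x) (an ∞/∞ form) and apply L'Hôpital, or use the standard hierarchy e^(3|x|) ≫ |x^6| as x → -∞.
The indeterminate product → 0, so the limit = -6.

Final answer: -6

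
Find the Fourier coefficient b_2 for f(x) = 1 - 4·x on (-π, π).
b_2 = (1/π) ∫_{-π}^{π} f(x)·sin(2x) dx.
Evaluate the integral (use parity and integration by parts as needed): b_2 = 4.

Final answer: 4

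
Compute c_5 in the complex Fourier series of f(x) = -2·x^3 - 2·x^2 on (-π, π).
Compute the real Fourier coefficients first: a_5 = 8/25, b_5 = 24/125 - 4·π^2/5.
Then c_5 = (a_5 − i·b_5)/2 = 4/25 - 12·i/125 + 2·i·π^2/5.

Final answer: 4/25 - 12·i/125 + 2·i·π^2/5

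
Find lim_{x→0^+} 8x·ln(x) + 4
The product is a 0·∞ indeterminate form at x → 0⁺.
Rewrite the product as 8·ln(x) / x^(-1) and apply L'Hôpital, or use the standard hierarchy x^(-1) ≫ |ln x| as x → 0⁺.
The indeterminate product → 0, so the limit = 4.

Final answer: 4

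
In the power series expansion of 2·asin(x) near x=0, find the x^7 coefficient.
Expand to order 7: 2·asin(x) = 5·x^7/56 + 3·x^5/20 + x^3/3 + 2·x + O(x^8).
The coefficient of x^7 is 5/56.

Final answer: 5/56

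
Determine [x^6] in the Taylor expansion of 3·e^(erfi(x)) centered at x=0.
Expand to order 6: 3·e^(erfi(x)) = x^6·(4/(15·π^3) + 8/(3·π^2) + 28/(15·π)) + x^5·(4/(5·π^(5/2)) + 3/(5·√(π)) + 4/π^(3/2)) + x^4·(2/π^2 + 4/π) + x^3·(4/π^(3/2) + 2/√(π)) + 6·x^2/π + 6·x/√(π) + 3 + O(x^7).
The coefficient of x^6 is 4/(15·π^3) + 8/(3·π^2) + 28/(15·π).

Final answer: 4/(15·π^3) + 8/(3·π^2) + 28/(15·π)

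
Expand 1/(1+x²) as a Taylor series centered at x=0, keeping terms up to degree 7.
-x^6 + x^4 - x^2 + 1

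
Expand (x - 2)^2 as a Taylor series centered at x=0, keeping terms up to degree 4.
x^2 - 4·x + 4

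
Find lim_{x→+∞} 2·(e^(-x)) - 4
Evaluate the dominant behaviour as x → +∞; each term tends to a finite value or vanishes.
Limit = -4.

Final answer: -4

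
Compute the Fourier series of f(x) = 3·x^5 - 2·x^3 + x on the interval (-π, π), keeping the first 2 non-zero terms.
(-124·π^2 + 6·π^4 + 746)·sin(x) + (-3·π^4 - 53/2 + 17·π^2)·sin(2·x)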